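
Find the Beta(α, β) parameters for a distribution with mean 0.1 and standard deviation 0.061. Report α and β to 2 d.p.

α = 2.32, β = 20.87

σ² = 0.061² = 0.003721.
With s = α+β, Var = μ(1−μ)/(s+1), so s+1 = (0.1×0.9)/0.003721 = 24.1870 and s = 23.1870.
α = μs = 2.32, β = (1−μ)s = 20.87.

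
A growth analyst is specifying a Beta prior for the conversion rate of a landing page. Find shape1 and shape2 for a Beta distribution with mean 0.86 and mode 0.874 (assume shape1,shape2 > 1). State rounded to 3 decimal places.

With s = shape1+shape2: μ = shape1/s and mode = (shape1−1)/(s−2). Eliminating shape1 = μs,
μs − 1 = m(s−2) ⇒ s(μ−m) = 1−2m ⇒ s = -0.748/-0.014 = 53.4286.
So shape1 = μs = 45.949, shape2 = (1−μ)s = 7.480.

shape1 = 45.949, shape2 = 7.480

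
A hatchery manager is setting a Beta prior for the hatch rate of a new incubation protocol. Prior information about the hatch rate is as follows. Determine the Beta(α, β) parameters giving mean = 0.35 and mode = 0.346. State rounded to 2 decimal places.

With s = α+β: μ = α/s and mode = (α−1)/(s−2). Eliminating α = μs,
μs − 1 = m(s−2) ⇒ s(μ−m) = 1−2m ⇒ s = 0.308/0.004 = 77.0000.
So α = μs = 26.95, β = (1−μ)s = 50.05.

α = 26.95, β = 50.05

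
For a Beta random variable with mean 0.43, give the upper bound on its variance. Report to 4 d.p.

Var = μ(1−μ)/(α+β+1), which approaches μ(1−μ) as α+β → 0.
So the supremum is μ(1−μ) = 0.43×0.57 = 0.2451.

0.2451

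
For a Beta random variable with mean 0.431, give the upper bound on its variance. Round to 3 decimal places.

Var = μ(1−μ)/(α+β+1), which approaches μ(1−μ) as α+β → 0.
So the supremum is μ(1−μ) = 0.431×0.569 = 0.245.

0.245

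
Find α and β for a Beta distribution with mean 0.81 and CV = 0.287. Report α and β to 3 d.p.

σ = CV·μ = 0.287×0.81 = 0.23247, so σ² = 0.054042.
s+1 = μ(1−μ)/σ² = 0.1539/0.054042 = 2.8478, so s = α+β = 1.8478.
α = μs = 1.497, β = (1−μ)s = 0.351.

α = 1.497, β = 0.351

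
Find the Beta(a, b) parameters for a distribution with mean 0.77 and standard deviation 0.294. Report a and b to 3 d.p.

σ² = 0.294² = 0.086436.
With s = a+b, Var = μ(1−μ)/(s+1), so s+1 = (0.77×0.23)/0.086436 = 2.0489 and s = 1.0489.
a = μs = 0.808, b = (1−μ)s = 0.241.

a = 0.808, b = 0.241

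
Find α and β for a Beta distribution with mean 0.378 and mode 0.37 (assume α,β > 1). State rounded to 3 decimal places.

α = 12.285, β = 20.215

Let s = α+β. Mean gives α = μs = 0.378s; mode gives (α−1)/(s−2) = 0.37.
Substituting: 0.378s − 1 = 0.37(s−2) = 0.37s − 0.74, so 0.008s = 0.26 and s = 32.5000.
Then α = 0.378×32.5000 = 12.285 and β = s−α = 20.215.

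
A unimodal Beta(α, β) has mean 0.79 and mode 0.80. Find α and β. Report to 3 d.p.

α = 47.400, β = 12.600

With s = α+β: μ = α/s and mode = (α−1)/(s−2). Eliminating α = μs,
μs − 1 = m(s−2) ⇒ s(μ−m) = 1−2m ⇒ s = -0.60/-0.01 = 60.0000.
So α = μs = 47.400, β = (1−μ)s = 12.600.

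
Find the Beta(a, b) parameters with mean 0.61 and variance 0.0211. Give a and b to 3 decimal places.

a = 6.268, b = 4.007

Write ν = a+b; then a = μν and Var = μ(1−μ)/(ν+1).
ν = μ(1−μ)/Var − 1 = 0.2379/0.0211 − 1 = 10.2749.
a = 0.61·10.2749 = 6.268, b = 0.39·10.2749 = 4.007.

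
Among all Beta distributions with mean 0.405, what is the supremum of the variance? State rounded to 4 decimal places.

0.2410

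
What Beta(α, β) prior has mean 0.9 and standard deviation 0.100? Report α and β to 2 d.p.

α = 7.20, β = 0.80

First σ² = 0.010000. Setting α = μn, β = (1−μ)n with n = α+β,
μ(1−μ)/(n+1) = 0.010000 ⇒ n+1 = 0.09/0.010000 = 9.0000 ⇒ n = 8.0000.
Hence α = 0.9×8.0000 = 7.20, β = 0.1×8.0000 = 0.80.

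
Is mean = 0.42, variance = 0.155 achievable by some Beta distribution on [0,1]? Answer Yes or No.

For any Beta, Var(X) < E[X]·(1−E[X]).
Here μ(1−μ) = 0.42×0.58 = 0.2436, and 0.155 < 0.2436.

Yes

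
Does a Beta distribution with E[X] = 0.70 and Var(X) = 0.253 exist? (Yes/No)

The Beta variance bound is σ² < μ(1−μ).
Here μ(1−μ) = 0.70×0.30 = 0.2100, and 0.253 ≥ 0.2100.

No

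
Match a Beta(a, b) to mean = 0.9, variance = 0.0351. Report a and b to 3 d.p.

a = 1.408, b = 0.156

Write ν = a+b; then a = μν and Var = μ(1−μ)/(ν+1).
ν = μ(1−μ)/Var − 1 = 0.09/0.0351 − 1 = 1.5641.
a = 0.9·1.5641 = 1.408, b = 0.1·1.5641 = 0.156.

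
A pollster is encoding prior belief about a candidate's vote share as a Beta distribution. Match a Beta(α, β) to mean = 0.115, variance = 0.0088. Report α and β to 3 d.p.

α = 1.215, β = 9.350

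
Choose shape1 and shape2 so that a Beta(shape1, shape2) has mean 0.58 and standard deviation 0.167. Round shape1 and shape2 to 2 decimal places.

shape1 = 4.49, shape2 = 3.25

σ² = 0.167² = 0.027889.
With s = shape1+shape2, Var = μ(1−μ)/(s+1), so s+1 = (0.58×0.42)/0.027889 = 8.7346 and s = 7.7346.
shape1 = μs = 4.49, shape2 = (1−μ)s = 3.25.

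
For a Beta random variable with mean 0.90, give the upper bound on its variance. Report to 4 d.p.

0.0900

Var = μ(1−μ)/(α+β+1), which approaches μ(1−μ) as α+β → 0.
So the supremum is μ(1−μ) = 0.90×0.10 = 0.0900.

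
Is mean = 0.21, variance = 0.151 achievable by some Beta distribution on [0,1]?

For any Beta, Var(X) < E[X]·(1−E[X]).
Here μ(1−μ) = 0.21×0.79 = 0.1659, and 0.151 < 0.1659.

Yes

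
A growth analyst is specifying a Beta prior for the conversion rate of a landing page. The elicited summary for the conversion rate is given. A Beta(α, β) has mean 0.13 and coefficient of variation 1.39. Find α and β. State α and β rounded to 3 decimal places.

α = 0.320, β = 2.143

σ = CV·μ = 1.39×0.13 = 0.18070, so σ² = 0.032652.
s+1 = μ(1−μ)/σ² = 0.1131/0.032652 = 3.4637, so s = α+β = 2.4637.
α = μs = 0.320, β = (1−μ)s = 2.143.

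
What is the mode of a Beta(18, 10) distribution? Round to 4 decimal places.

0.6538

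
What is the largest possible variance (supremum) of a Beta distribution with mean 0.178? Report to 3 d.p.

0.146

Var = μ(1−μ)/(α+β+1), which approaches μ(1−μ) as α+β → 0.
So the supremum is μ(1−μ) = 0.178×0.822 = 0.146.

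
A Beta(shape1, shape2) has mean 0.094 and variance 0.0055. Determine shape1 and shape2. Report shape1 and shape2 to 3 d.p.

Let s = shape1+shape2. The Beta variance is μ(1−μ)/(s+1).
So s+1 = μ(1−μ)/σ² = (0.094×0.906)/0.0055 = 0.085164/0.0055 = 15.4844, giving s = 14.4844.
Then shape1 = μs = 0.094×14.4844 = 1.362 and shape2 = (1−μ)s = 0.906×14.4844 = 13.123.

shape1 = 1.362, shape2 = 13.123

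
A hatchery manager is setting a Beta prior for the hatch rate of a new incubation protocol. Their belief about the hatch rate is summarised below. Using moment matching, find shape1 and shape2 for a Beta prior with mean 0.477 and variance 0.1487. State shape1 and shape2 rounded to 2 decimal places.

shape1 = 0.32, shape2 = 0.35

Let s = shape1+shape2. The Beta variance is μ(1−μ)/(s+1).
So s+1 = μ(1−μ)/σ² = (0.477×0.523)/0.1487 = 0.249471/0.1487 = 1.6777, giving s = 0.6777.
Then shape1 = μs = 0.477×0.6777 = 0.32 and shape2 = (1−μ)s = 0.523×0.6777 = 0.35.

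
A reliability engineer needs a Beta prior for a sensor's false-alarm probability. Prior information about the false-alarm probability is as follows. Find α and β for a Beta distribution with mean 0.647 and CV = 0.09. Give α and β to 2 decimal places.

α = 42.93, β = 23.42

σ = CV·μ = 0.09×0.647 = 0.05823, so σ² = 0.003391.
s+1 = μ(1−μ)/σ² = 0.228391/0.003391 = 67.3574, so s = α+β = 66.3574.
α = μs = 42.93, β = (1−μ)s = 23.42.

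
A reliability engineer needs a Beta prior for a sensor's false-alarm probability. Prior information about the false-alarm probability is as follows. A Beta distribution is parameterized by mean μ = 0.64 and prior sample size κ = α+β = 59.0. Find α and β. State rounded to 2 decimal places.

α = 37.76, β = 21.24

Split κ in proportion μ : (1−μ): α = 0.64·59.0 = 37.76, β = 59.0 − 37.76 = 21.24.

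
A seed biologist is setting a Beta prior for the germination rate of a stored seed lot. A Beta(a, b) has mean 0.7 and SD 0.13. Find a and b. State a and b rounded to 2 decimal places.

σ² = 0.13² = 0.0169.
With s = a+b, Var = μ(1−μ)/(s+1), so s+1 = (0.7×0.3)/0.0169 = 12.4260 and s = 11.4260.
a = μs = 8.00, b = (1−μ)s = 3.43.

a = 8.00, b = 3.43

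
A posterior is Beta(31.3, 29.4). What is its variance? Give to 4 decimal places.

0.0040

α+β = 60.7 and αβ = 920.22, so Var = αβ/[(α+β)²(α+β+1)] = 920.22/227333.033 = 0.0040.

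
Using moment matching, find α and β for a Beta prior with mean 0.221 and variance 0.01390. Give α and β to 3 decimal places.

α = 2.516, β = 8.869

Let s = α+β. The Beta variance is μ(1−μ)/(s+1).
So s+1 = μ(1−μ)/σ² = (0.221×0.779)/0.01390 = 0.172159/0.01390 = 12.3855, giving s = 11.3855.
Then α = μs = 0.221×11.3855 = 2.516 and β = (1−μ)s = 0.779×11.3855 = 8.869.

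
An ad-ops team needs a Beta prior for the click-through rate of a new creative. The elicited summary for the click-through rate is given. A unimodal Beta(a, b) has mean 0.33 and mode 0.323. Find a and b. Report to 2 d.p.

Let s = a+b. Mean gives a = μs = 0.33s; mode gives (a−1)/(s−2) = 0.323.
Substituting: 0.33s − 1 = 0.323(s−2) = 0.323s − 0.646, so 0.007s = 0.354 and s = 50.5714.
Then a = 0.33×50.5714 = 16.69 and b = s−a = 33.88.

a = 16.69, b = 33.88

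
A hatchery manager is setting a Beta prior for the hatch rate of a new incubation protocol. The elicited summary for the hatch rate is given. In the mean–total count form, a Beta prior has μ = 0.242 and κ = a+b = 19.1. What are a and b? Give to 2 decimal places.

a = μκ = 0.242×19.1 = 4.62 and b = (1−μ)κ = 0.758×19.1 = 14.48.

a = 4.62, b = 14.48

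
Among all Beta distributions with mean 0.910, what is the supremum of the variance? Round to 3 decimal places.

For fixed mean μ the Beta variance is μ(1−μ)/(α+β+1), increasing as α+β decreases.
Its least upper bound (not attained) is μ(1−μ) = 0.910·0.090 = 0.082.

0.082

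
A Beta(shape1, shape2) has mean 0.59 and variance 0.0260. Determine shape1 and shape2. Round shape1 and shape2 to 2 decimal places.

shape1 = 4.90, shape2 = 3.40

Let s = shape1+shape2. The Beta variance is μ(1−μ)/(s+1).
So s+1 = μ(1−μ)/σ² = (0.59×0.41)/0.0260 = 0.2419/0.0260 = 9.3038, giving s = 8.3038.
Then shape1 = μs = 0.59×8.3038 = 4.90 and shape2 = (1−μ)s = 0.41×8.3038 = 3.40.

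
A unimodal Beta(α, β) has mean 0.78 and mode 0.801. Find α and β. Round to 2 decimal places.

α = 22.36, β = 6.31

With s = α+β: μ = α/s and mode = (α−1)/(s−2). Eliminating α = μs,
μs − 1 = m(s−2) ⇒ s(μ−m) = 1−2m ⇒ s = -0.602/-0.021 = 28.6667.
So α = μs = 22.36, β = (1−μ)s = 6.31.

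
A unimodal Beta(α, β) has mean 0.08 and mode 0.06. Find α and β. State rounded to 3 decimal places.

α = 3.520, β = 40.480

With s = α+β: μ = α/s and mode = (α−1)/(s−2). Eliminating α = μs,
μs − 1 = m(s−2) ⇒ s(μ−m) = 1−2m ⇒ s = 0.88/0.02 = 44.0000.
So α = μs = 3.520, β = (1−μ)s = 40.480.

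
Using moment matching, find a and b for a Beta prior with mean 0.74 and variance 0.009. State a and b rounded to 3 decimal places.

Let s = a+b. The Beta variance is μ(1−μ)/(s+1).
So s+1 = μ(1−μ)/σ² = (0.74×0.26)/0.009 = 0.1924/0.009 = 21.3778, giving s = 20.3778.
Then a = μs = 0.74×20.3778 = 15.080 and b = (1−μ)s = 0.26×20.3778 = 5.298.

a = 15.080, b = 5.298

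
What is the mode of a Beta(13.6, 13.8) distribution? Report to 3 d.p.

The density x^(α−1)(1−x)^(β−1) is maximised at (α−1)/(α+β−2) = 12.6/25.4 = 0.496.

0.496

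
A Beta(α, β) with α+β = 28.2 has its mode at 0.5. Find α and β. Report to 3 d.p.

Mode = (α−1)/(κ−2) with κ = α+β, so α−1 = 0.5·26.2 = 13.100.
α = 14.100; β = κ − α = 14.100.

α = 14.100, β = 14.100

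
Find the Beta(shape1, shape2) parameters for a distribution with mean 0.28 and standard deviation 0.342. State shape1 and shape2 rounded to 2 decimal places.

shape1 = 0.20, shape2 = 0.52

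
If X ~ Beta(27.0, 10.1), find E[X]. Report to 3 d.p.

0.728

The Beta mean is α/(α+β) = 27.0/(27.0+10.1) = 0.728.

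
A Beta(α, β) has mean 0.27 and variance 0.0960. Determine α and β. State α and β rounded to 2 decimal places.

α = 0.28, β = 0.77

Let s = α+β. The Beta variance is μ(1−μ)/(s+1).
So s+1 = μ(1−μ)/σ² = (0.27×0.73)/0.0960 = 0.1971/0.0960 = 2.0531, giving s = 1.0531.
Then α = μs = 0.27×1.0531 = 0.28 and β = (1−μ)s = 0.73×1.0531 = 0.77.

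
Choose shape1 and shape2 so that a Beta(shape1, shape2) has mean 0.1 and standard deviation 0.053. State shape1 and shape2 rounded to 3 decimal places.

shape1 = 3.104, shape2 = 27.936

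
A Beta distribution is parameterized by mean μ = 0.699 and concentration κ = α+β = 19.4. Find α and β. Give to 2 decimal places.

α = μκ = 0.699×19.4 = 13.56 and β = (1−μ)κ = 0.301×19.4 = 5.84.

α = 13.56, β = 5.84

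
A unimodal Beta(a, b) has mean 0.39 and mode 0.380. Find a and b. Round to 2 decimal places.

a = 9.36, b = 14.64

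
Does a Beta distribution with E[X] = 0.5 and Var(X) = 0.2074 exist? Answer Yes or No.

The Beta variance bound is σ² < μ(1−μ).
Here μ(1−μ) = 0.5×0.5 = 0.25, and 0.2074 < 0.25.

Yes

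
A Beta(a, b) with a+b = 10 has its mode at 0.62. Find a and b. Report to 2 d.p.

Since the density peak of Beta(a,b) is at (a−1)/(a+b−2),
a = 1 + 0.62(10−2) = 5.96 and b = 10 − 5.96 = 4.04.

a = 5.96, b = 4.04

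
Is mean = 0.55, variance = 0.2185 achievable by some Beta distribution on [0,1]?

Yes

The Beta variance bound is σ² < μ(1−μ).
Here μ(1−μ) = 0.55×0.45 = 0.2475, and 0.2185 < 0.2475.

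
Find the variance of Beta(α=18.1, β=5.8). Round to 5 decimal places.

Var = αβ/[(α+β)²(α+β+1)] = (18.1×5.8)/(23.9²×24.9) = 104.98/14223.129 = 0.00738.

0.00738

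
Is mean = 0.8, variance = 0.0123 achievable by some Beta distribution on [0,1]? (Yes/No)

Yes

The Beta variance bound is σ² < μ(1−μ).
Here μ(1−μ) = 0.8×0.2 = 0.16, and 0.0123 < 0.16.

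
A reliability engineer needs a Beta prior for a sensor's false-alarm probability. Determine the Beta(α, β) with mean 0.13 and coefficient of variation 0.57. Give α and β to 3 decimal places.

α = 2.548, β = 17.050

σ = CV·μ = 0.57×0.13 = 0.07410, so σ² = 0.005491.
s+1 = μ(1−μ)/σ² = 0.1131/0.005491 = 20.5981, so s = α+β = 19.5981.
α = μs = 2.548, β = (1−μ)s = 17.050.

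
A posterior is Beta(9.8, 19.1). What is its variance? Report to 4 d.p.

0.0075

μ = 9.8/28.9 = 0.339100; Var = μ(1−μ)/(α+β+1) = 0.2241113/29.9 = 0.0075.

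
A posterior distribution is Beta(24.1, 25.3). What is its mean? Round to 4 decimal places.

0.4879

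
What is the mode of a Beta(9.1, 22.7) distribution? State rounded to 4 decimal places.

With α,β > 1, mode = (α−1)/(α+β−2) = 8.1/29.8 = 0.2718.

0.2718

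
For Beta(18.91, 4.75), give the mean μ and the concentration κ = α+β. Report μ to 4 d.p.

μ = 0.7992, κ = 23.66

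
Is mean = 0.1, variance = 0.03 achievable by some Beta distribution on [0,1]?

Yes

The Beta variance bound is σ² < μ(1−μ).
Here μ(1−μ) = 0.1×0.9 = 0.09, and 0.03 < 0.09.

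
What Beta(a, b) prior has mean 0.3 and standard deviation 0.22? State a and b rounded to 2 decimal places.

Variance = 0.22² = 0.0484. The moment-matching identity a+b = μ(1−μ)/Var − 1 gives
a+b = 0.21/0.0484 − 1 = 3.3388, so a = μ·3.3388 = 1.00 and b = (1−μ)·3.3388 = 2.34.

a = 1.00, b = 2.34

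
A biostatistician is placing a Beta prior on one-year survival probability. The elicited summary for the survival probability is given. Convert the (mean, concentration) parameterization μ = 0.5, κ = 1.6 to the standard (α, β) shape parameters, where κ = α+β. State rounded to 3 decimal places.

α = 0.800, β = 0.800

Split κ in proportion μ : (1−μ): α = 0.5·1.6 = 0.800, β = 1.6 − 0.800 = 0.800.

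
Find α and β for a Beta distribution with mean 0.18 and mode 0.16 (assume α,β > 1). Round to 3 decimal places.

α = 6.120, β = 27.880

Let s = α+β. Mean gives α = μs = 0.18s; mode gives (α−1)/(s−2) = 0.16.
Substituting: 0.18s − 1 = 0.16(s−2) = 0.16s − 0.32, so 0.02s = 0.68 and s = 34.0000.
Then α = 0.18×34.0000 = 6.120 and β = s−α = 27.880.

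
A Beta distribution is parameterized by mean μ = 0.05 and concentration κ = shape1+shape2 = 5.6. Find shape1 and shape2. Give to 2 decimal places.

shape1 = μκ = 0.05×5.6 = 0.28 and shape2 = (1−μ)κ = 0.95×5.6 = 5.32.

shape1 = 0.28, shape2 = 5.32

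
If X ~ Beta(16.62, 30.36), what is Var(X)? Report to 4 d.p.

μ = 16.62/46.98 = 0.353768; Var = μ(1−μ)/(α+β+1) = 0.2286161/47.98 = 0.0048.

0.0048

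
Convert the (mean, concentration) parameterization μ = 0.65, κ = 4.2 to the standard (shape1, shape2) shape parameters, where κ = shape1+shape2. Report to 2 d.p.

Split κ in proportion μ : (1−μ): shape1 = 0.65·4.2 = 2.73, shape2 = 4.2 − 2.73 = 1.47.

shape1 = 2.73, shape2 = 1.47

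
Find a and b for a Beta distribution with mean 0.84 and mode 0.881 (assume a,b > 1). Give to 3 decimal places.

a = 15.612, b = 2.974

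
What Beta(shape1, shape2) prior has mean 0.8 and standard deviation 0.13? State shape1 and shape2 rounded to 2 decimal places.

σ² = 0.13² = 0.0169.
With s = shape1+shape2, Var = μ(1−μ)/(s+1), so s+1 = (0.8×0.2)/0.0169 = 9.4675 and s = 8.4675.
shape1 = μs = 6.77, shape2 = (1−μ)s = 1.69.

shape1 = 6.77, shape2 = 1.69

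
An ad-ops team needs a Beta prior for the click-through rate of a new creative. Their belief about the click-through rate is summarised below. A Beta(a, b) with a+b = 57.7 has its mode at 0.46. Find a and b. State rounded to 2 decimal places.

a = 26.62, b = 31.08

For a,b>1 the mode is (a−1)/(a+b−2), so a = mode·(κ−2)+1 = 0.46×55.7+1 = 26.62.
And b = (1−mode)·(κ−2)+1 = 0.54×55.7+1 = 31.08.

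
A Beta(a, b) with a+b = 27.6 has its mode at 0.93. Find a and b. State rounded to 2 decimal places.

Mode = (a−1)/(κ−2) with κ = a+b, so a−1 = 0.93·25.6 = 23.81.
a = 24.81; b = κ − a = 2.79.

a = 24.81, b = 2.79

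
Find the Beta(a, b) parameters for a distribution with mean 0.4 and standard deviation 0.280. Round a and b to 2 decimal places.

First σ² = 0.078400. Setting a = μn, b = (1−μ)n with n = a+b,
μ(1−μ)/(n+1) = 0.078400 ⇒ n+1 = 0.24/0.078400 = 3.0612 ⇒ n = 2.0612.
Hence a = 0.4×2.0612 = 0.82, b = 0.6×2.0612 = 1.24.

a = 0.82, b = 1.24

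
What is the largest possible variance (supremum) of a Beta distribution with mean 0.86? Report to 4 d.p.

For fixed mean μ the Beta variance is μ(1−μ)/(α+β+1), increasing as α+β decreases.
Its least upper bound (not attained) is μ(1−μ) = 0.86·0.14 = 0.1204.

0.1204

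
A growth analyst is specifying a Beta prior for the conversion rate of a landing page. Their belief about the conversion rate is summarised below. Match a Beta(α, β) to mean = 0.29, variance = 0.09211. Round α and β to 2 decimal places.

α = 0.36, β = 0.88

Let s = α+β. The Beta variance is μ(1−μ)/(s+1).
So s+1 = μ(1−μ)/σ² = (0.29×0.71)/0.09211 = 0.2059/0.09211 = 2.2354, giving s = 1.2354.
Then α = μs = 0.29×1.2354 = 0.36 and β = (1−μ)s = 0.71×1.2354 = 0.88.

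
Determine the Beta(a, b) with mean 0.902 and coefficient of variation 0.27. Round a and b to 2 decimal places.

a = 0.44, b = 0.05

σ = CV·μ = 0.27×0.902 = 0.24354, so σ² = 0.059312.
s+1 = μ(1−μ)/σ² = 0.088396/0.059312 = 1.4904, so s = a+b = 0.4904.
a = μs = 0.44, b = (1−μ)s = 0.05.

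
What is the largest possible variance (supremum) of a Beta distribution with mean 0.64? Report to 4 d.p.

0.2304

For fixed mean μ the Beta variance is μ(1−μ)/(α+β+1), increasing as α+β decreases.
Its least upper bound (not attained) is μ(1−μ) = 0.64·0.36 = 0.2304.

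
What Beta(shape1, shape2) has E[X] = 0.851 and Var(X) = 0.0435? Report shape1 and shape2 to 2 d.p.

By moment matching, shape1+shape2 = μ(1−μ)/σ² − 1 = (0.851·0.149)/0.0435 − 1 = 2.9149 − 1 = 1.9149.
Since shape1/(shape1+shape2) = μ, shape1 = 0.851·1.9149 = 1.63 and shape2 = 0.149·1.9149 = 0.29.

shape1 = 1.63, shape2 = 0.29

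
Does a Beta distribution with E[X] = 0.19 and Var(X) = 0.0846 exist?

Yes

A Beta with mean μ has variance μ(1−μ)/(α+β+1) < μ(1−μ).
Here μ(1−μ) = 0.19×0.81 = 0.1539, and 0.0846 < 0.1539.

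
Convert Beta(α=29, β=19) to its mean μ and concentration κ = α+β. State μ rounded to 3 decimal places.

μ = 0.604, κ = 48

κ = α+β = 29+19 = 48; μ = α/κ = 29/48 = 0.604.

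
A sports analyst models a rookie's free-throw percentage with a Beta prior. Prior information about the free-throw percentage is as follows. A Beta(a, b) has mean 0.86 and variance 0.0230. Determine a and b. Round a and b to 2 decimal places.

Write ν = a+b; then a = μν and Var = μ(1−μ)/(ν+1).
ν = μ(1−μ)/Var − 1 = 0.1204/0.0230 − 1 = 4.2348.
a = 0.86·4.2348 = 3.64, b = 0.14·4.2348 = 0.59.

a = 3.64, b = 0.59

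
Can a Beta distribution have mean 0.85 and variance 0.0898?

Yes

The Beta variance bound is σ² < μ(1−μ).
Here μ(1−μ) = 0.85×0.15 = 0.1275, and 0.0898 < 0.1275.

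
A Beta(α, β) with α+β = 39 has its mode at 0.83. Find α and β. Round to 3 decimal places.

α = 31.710, β = 7.290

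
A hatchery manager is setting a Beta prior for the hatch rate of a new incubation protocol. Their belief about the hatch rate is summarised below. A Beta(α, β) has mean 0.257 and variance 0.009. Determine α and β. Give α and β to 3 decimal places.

α = 5.196, β = 15.021

Write ν = α+β; then α = μν and Var = μ(1−μ)/(ν+1).
ν = μ(1−μ)/Var − 1 = 0.190951/0.009 − 1 = 20.2168.
α = 0.257·20.2168 = 5.196, β = 0.743·20.2168 = 15.021.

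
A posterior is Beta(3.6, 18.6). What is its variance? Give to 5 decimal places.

α+β = 22.2 and αβ = 66.96, so Var = αβ/[(α+β)²(α+β+1)] = 66.96/11433.888 = 0.00586.

0.00586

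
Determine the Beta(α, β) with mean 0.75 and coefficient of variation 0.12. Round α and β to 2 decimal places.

σ = CV·μ = 0.12×0.75 = 0.09000, so σ² = 0.008100.
s+1 = μ(1−μ)/σ² = 0.1875/0.008100 = 23.1481, so s = α+β = 22.1481.
α = μs = 16.61, β = (1−μ)s = 5.54.

α = 16.61, β = 5.54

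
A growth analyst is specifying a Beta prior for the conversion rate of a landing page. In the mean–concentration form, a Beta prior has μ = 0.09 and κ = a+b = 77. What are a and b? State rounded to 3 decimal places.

a = μκ = 0.09×77 = 6.930 and b = (1−μ)κ = 0.91×77 = 70.070.

a = 6.930, b = 70.070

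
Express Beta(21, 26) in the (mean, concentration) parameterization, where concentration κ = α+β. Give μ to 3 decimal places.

μ = 0.447, κ = 47

κ = α+β = 21+26 = 47; μ = α/κ = 21/47 = 0.447.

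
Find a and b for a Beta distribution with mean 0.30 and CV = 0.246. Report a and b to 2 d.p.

a = 11.27, b = 26.29

σ = CV·μ = 0.246×0.30 = 0.07380, so σ² = 0.005446.
s+1 = μ(1−μ)/σ² = 0.2100/0.005446 = 38.5573, so s = a+b = 37.5573.
a = μs = 11.27, b = (1−μ)s = 26.29.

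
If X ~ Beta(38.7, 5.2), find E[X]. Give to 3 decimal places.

0.882

E[X] = α/(α+β) = 38.7/43.9 = 0.882.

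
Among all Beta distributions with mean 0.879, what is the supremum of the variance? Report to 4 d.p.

0.1064

For fixed mean μ the Beta variance is μ(1−μ)/(α+β+1), increasing as α+β decreases.
Its least upper bound (not attained) is μ(1−μ) = 0.879·0.121 = 0.1064.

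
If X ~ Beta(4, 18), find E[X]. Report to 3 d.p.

E[X] = α/(α+β) = 4/22 = 0.182.

0.182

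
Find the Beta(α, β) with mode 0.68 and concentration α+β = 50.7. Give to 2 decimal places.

α = 34.12, β = 16.58

Since the density peak of Beta(α,β) is at (α−1)/(α+β−2),
α = 1 + 0.68(50.7−2) = 34.12 and β = 50.7 − 34.12 = 16.58.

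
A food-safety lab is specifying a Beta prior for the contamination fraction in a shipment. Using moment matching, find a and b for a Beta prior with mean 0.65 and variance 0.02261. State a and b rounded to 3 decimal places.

By moment matching, a+b = μ(1−μ)/σ² − 1 = (0.65·0.35)/0.02261 − 1 = 10.0619 − 1 = 9.0619.
Since a/(a+b) = μ, a = 0.65·9.0619 = 5.890 and b = 0.35·9.0619 = 3.172.

a = 5.890, b = 3.172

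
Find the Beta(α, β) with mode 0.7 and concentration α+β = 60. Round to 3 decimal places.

Mode = (α−1)/(κ−2) with κ = α+β, so α−1 = 0.7·58 = 40.600.
α = 41.600; β = κ − α = 18.400.

α = 41.600, β = 18.400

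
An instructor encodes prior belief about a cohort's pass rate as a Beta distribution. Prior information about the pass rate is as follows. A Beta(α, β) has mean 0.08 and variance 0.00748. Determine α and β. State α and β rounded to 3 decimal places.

Write ν = α+β; then α = μν and Var = μ(1−μ)/(ν+1).
ν = μ(1−μ)/Var − 1 = 0.0736/0.00748 − 1 = 8.8396.
α = 0.08·8.8396 = 0.707, β = 0.92·8.8396 = 8.132.

α = 0.707, β = 8.132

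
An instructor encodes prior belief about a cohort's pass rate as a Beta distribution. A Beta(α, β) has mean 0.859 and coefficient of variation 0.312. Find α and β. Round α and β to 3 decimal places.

σ = CV·μ = 0.312×0.859 = 0.26801, so σ² = 0.071828.
s+1 = μ(1−μ)/σ² = 0.121119/0.071828 = 1.6862, so s = α+β = 0.6862.
α = μs = 0.589, β = (1−μ)s = 0.097.

α = 0.589, β = 0.097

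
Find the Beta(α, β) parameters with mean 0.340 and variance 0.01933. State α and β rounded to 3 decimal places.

α = 3.607, β = 7.002

Write ν = α+β; then α = μν and Var = μ(1−μ)/(ν+1).
ν = μ(1−μ)/Var − 1 = 0.224400/0.01933 − 1 = 10.6089.
α = 0.340·10.6089 = 3.607, β = 0.660·10.6089 = 7.002.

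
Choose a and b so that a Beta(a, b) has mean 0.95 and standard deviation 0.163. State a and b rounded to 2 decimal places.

First σ² = 0.026569. Setting a = μn, b = (1−μ)n with n = a+b,
μ(1−μ)/(n+1) = 0.026569 ⇒ n+1 = 0.0475/0.026569 = 1.7878 ⇒ n = 0.7878.
Hence a = 0.95×0.7878 = 0.75, b = 0.05×0.7878 = 0.04.

a = 0.75, b = 0.04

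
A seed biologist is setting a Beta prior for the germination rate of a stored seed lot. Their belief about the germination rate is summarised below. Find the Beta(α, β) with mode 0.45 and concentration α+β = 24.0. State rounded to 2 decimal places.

For α,β>1 the mode is (α−1)/(α+β−2), so α = mode·(κ−2)+1 = 0.45×22.0+1 = 10.90.
And β = (1−mode)·(κ−2)+1 = 0.55×22.0+1 = 13.10.

α = 10.90, β = 13.10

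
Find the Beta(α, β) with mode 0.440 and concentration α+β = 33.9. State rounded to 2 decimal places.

α = 15.04, β = 18.86

Mode = (α−1)/(κ−2) with κ = α+β, so α−1 = 0.440·31.9 = 14.04.
α = 15.04; β = κ − α = 18.86.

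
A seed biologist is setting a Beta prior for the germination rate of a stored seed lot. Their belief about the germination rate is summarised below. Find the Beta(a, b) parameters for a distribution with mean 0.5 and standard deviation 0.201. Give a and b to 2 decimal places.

First σ² = 0.040401. Setting a = μn, b = (1−μ)n with n = a+b,
μ(1−μ)/(n+1) = 0.040401 ⇒ n+1 = 0.25/0.040401 = 6.1880 ⇒ n = 5.1880.
Hence a = 0.5×5.1880 = 2.59, b = 0.5×5.1880 = 2.59.

a = 2.59, b = 2.59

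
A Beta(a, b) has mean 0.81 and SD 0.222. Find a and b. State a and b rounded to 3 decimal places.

First σ² = 0.049284. Setting a = μn, b = (1−μ)n with n = a+b,
μ(1−μ)/(n+1) = 0.049284 ⇒ n+1 = 0.1539/0.049284 = 3.1227 ⇒ n = 2.1227.
Hence a = 0.81×2.1227 = 1.719, b = 0.19×2.1227 = 0.403.

a = 1.719, b = 0.403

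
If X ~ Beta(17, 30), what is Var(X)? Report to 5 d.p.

μ = 17/47 = 0.361702; Var = μ(1−μ)/(α+β+1) = 0.2308737/48 = 0.00481.

0.00481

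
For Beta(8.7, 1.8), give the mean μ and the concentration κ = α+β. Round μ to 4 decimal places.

μ = 0.8286, κ = 10.5

κ = α+β = 8.7+1.8 = 10.5; μ = α/κ = 8.7/10.5 = 0.8286.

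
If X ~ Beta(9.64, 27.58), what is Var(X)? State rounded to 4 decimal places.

0.0050

α+β = 37.22 and αβ = 265.8712, so Var = αβ/[(α+β)²(α+β+1)] = 265.8712/52947.251448 = 0.0050.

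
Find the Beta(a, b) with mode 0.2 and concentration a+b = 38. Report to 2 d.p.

Mode = (a−1)/(κ−2) with κ = a+b, so a−1 = 0.2·36 = 7.20.
a = 8.20; b = κ − a = 29.80.

a = 8.20, b = 29.80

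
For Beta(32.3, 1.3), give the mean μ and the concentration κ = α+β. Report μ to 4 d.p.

κ = α+β = 32.3+1.3 = 33.6; μ = α/κ = 32.3/33.6 = 0.9613.

μ = 0.9613, κ = 33.6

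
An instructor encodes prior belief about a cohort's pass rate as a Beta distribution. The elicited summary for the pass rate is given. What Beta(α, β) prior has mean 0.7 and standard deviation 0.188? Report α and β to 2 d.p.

α = 3.46, β = 1.48

σ² = 0.188² = 0.035344.
With s = α+β, Var = μ(1−μ)/(s+1), so s+1 = (0.7×0.3)/0.035344 = 5.9416 and s = 4.9416.
α = μs = 3.46, β = (1−μ)s = 1.48.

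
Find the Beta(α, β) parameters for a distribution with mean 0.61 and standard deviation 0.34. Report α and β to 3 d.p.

First σ² = 0.1156. Setting α = μn, β = (1−μ)n with n = α+β,
μ(1−μ)/(n+1) = 0.1156 ⇒ n+1 = 0.2379/0.1156 = 2.0580 ⇒ n = 1.0580.
Hence α = 0.61×1.0580 = 0.645, β = 0.39×1.0580 = 0.413.

α = 0.645, β = 0.413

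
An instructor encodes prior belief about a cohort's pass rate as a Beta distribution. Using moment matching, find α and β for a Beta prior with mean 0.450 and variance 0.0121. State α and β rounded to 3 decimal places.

α = 8.755, β = 10.700

Write ν = α+β; then α = μν and Var = μ(1−μ)/(ν+1).
ν = μ(1−μ)/Var − 1 = 0.247500/0.0121 − 1 = 19.4545.
α = 0.450·19.4545 = 8.755, β = 0.550·19.4545 = 10.700.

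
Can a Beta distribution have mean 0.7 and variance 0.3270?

No

The Beta variance bound is σ² < μ(1−μ).
Here μ(1−μ) = 0.7×0.3 = 0.21, and 0.3270 ≥ 0.21.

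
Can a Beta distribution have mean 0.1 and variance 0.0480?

Yes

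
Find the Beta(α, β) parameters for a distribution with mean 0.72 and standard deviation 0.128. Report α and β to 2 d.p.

σ² = 0.128² = 0.016384.
With s = α+β, Var = μ(1−μ)/(s+1), so s+1 = (0.72×0.28)/0.016384 = 12.3047 and s = 11.3047.
α = μs = 8.14, β = (1−μ)s = 3.17.

α = 8.14, β = 3.17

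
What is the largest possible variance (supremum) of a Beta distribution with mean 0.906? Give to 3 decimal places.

0.085

For fixed mean μ the Beta variance is μ(1−μ)/(α+β+1), increasing as α+β decreases.
Its least upper bound (not attained) is μ(1−μ) = 0.906·0.094 = 0.085.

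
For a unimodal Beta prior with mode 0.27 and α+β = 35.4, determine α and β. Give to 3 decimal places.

For α,β>1 the mode is (α−1)/(α+β−2), so α = mode·(κ−2)+1 = 0.27×33.4+1 = 10.018.
And β = (1−mode)·(κ−2)+1 = 0.73×33.4+1 = 25.382.

α = 10.018, β = 25.382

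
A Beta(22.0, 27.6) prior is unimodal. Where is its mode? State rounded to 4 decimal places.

0.4412

The density x^(α−1)(1−x)^(β−1) is maximised at (α−1)/(α+β−2) = 21.0/47.6 = 0.4412.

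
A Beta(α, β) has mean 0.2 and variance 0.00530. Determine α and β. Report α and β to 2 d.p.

By moment matching, α+β = μ(1−μ)/σ² − 1 = (0.2·0.8)/0.00530 − 1 = 30.1887 − 1 = 29.1887.
Since α/(α+β) = μ, α = 0.2·29.1887 = 5.84 and β = 0.8·29.1887 = 23.35.

α = 5.84, β = 23.35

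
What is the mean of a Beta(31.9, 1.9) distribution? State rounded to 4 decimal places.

0.9438

E[X] = α/(α+β) = 31.9/33.8 = 0.9438.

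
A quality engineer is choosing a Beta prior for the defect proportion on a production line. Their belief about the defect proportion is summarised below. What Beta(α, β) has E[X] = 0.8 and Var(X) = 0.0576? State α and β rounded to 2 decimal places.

α = 1.42, β = 0.36

Let s = α+β. The Beta variance is μ(1−μ)/(s+1).
So s+1 = μ(1−μ)/σ² = (0.8×0.2)/0.0576 = 0.16/0.0576 = 2.7778, giving s = 1.7778.
Then α = μs = 0.8×1.7778 = 1.42 and β = (1−μ)s = 0.2×1.7778 = 0.36.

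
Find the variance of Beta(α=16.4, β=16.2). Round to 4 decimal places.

0.0074

μ = 16.4/32.6 = 0.503067; Var = μ(1−μ)/(α+β+1) = 0.2499906/33.6 = 0.0074.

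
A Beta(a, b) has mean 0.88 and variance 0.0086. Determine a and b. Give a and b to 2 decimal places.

By moment matching, a+b = μ(1−μ)/σ² − 1 = (0.88·0.12)/0.0086 − 1 = 12.2791 − 1 = 11.2791.
Since a/(a+b) = μ, a = 0.88·11.2791 = 9.93 and b = 0.12·11.2791 = 1.35.

a = 9.93, b = 1.35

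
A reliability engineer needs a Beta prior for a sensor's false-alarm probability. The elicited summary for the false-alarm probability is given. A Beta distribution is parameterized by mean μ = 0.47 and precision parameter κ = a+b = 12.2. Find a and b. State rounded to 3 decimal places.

Split κ in proportion μ : (1−μ): a = 0.47·12.2 = 5.734, b = 12.2 − 5.734 = 6.466.

a = 5.734, b = 6.466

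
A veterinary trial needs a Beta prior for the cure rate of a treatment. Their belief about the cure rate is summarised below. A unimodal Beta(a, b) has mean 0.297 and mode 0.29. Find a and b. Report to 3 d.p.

a = 17.820, b = 42.180

With s = a+b: μ = a/s and mode = (a−1)/(s−2). Eliminating a = μs,
μs − 1 = m(s−2) ⇒ s(μ−m) = 1−2m ⇒ s = 0.42/0.007 = 60.0000.
So a = μs = 17.820, b = (1−μ)s = 42.180.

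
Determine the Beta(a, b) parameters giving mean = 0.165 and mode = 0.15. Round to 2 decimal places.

With s = a+b: μ = a/s and mode = (a−1)/(s−2). Eliminating a = μs,
μs − 1 = m(s−2) ⇒ s(μ−m) = 1−2m ⇒ s = 0.70/0.015 = 46.6667.
So a = μs = 7.70, b = (1−μ)s = 38.97.

a = 7.70, b = 38.97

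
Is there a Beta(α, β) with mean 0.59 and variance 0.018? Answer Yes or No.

Yes

The Beta variance bound is σ² < μ(1−μ).
Here μ(1−μ) = 0.59×0.41 = 0.2419, and 0.018 < 0.2419.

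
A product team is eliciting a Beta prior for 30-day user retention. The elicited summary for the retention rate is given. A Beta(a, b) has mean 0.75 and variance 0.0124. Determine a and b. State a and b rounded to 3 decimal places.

a = 10.591, b = 3.530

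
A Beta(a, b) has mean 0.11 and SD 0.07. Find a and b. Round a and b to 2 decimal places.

First σ² = 0.0049. Setting a = μn, b = (1−μ)n with n = a+b,
μ(1−μ)/(n+1) = 0.0049 ⇒ n+1 = 0.0979/0.0049 = 19.9796 ⇒ n = 18.9796.
Hence a = 0.11×18.9796 = 2.09, b = 0.89×18.9796 = 16.89.

a = 2.09, b = 16.89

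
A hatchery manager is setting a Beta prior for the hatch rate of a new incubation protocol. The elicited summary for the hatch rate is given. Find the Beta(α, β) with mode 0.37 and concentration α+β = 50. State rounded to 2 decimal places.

Since the density peak of Beta(α,β) is at (α−1)/(α+β−2),
α = 1 + 0.37(50−2) = 18.76 and β = 50 − 18.76 = 31.24.

α = 18.76, β = 31.24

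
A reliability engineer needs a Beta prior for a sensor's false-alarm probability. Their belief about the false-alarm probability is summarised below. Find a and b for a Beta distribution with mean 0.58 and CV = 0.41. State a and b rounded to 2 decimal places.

Var = (CV·μ)² = (0.41×0.58)² = 0.056549.
a+b = μ(1−μ)/Var − 1 = 0.2436/0.056549 − 1 = 3.3078.
Thus a = 0.58·3.3078 = 1.92 and b = 0.42·3.3078 = 1.39.

a = 1.92, b = 1.39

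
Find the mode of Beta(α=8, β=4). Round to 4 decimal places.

0.7000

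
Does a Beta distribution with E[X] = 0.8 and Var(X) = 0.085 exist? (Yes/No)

The Beta variance bound is σ² < μ(1−μ).
Here μ(1−μ) = 0.8×0.2 = 0.16, and 0.085 < 0.16.

Yes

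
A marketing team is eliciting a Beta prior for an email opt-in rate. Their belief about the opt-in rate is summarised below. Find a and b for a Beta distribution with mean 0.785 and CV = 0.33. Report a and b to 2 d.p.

σ = CV·μ = 0.33×0.785 = 0.25905, so σ² = 0.067107.
s+1 = μ(1−μ)/σ² = 0.168775/0.067107 = 2.5150, so s = a+b = 1.5150.
a = μs = 1.19, b = (1−μ)s = 0.33.

a = 1.19, b = 0.33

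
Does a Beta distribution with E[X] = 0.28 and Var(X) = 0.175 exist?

A Beta with mean μ has variance μ(1−μ)/(α+β+1) < μ(1−μ).
Here μ(1−μ) = 0.28×0.72 = 0.2016, and 0.175 < 0.2016.

Yes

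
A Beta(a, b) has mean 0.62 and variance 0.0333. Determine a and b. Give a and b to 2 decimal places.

a = 3.77, b = 2.31

By moment matching, a+b = μ(1−μ)/σ² − 1 = (0.62·0.38)/0.0333 − 1 = 7.0751 − 1 = 6.0751.
Since a/(a+b) = μ, a = 0.62·6.0751 = 3.77 and b = 0.38·6.0751 = 2.31.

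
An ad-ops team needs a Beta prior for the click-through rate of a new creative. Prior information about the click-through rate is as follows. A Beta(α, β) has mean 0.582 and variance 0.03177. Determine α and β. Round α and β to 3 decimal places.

α = 3.875, β = 2.783

By moment matching, α+β = μ(1−μ)/σ² − 1 = (0.582·0.418)/0.03177 − 1 = 7.6574 − 1 = 6.6574.
Since α/(α+β) = μ, α = 0.582·6.6574 = 3.875 and β = 0.418·6.6574 = 2.783.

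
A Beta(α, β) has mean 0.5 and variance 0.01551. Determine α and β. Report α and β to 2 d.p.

α = 7.56, β = 7.56

Let s = α+β. The Beta variance is μ(1−μ)/(s+1).
So s+1 = μ(1−μ)/σ² = (0.5×0.5)/0.01551 = 0.25/0.01551 = 16.1186, giving s = 15.1186.
Then α = μs = 0.5×15.1186 = 7.56 and β = (1−μ)s = 0.5×15.1186 = 7.56.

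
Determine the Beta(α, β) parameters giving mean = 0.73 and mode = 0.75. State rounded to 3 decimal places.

α = 18.250, β = 6.750

Let s = α+β. Mean gives α = μs = 0.73s; mode gives (α−1)/(s−2) = 0.75.
Substituting: 0.73s − 1 = 0.75(s−2) = 0.75s − 1.50, so -0.02s = -0.50 and s = 25.0000.
Then α = 0.73×25.0000 = 18.250 and β = s−α = 6.750.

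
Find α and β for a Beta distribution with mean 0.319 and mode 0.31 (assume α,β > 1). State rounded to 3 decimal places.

α = 13.469, β = 28.753

Let s = α+β. Mean gives α = μs = 0.319s; mode gives (α−1)/(s−2) = 0.31.
Substituting: 0.319s − 1 = 0.31(s−2) = 0.31s − 0.62, so 0.009s = 0.38 and s = 42.2222.
Then α = 0.319×42.2222 = 13.469 and β = s−α = 28.753.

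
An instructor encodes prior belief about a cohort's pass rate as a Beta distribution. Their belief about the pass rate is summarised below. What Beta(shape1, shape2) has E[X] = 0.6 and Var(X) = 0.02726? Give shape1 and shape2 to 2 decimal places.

shape1 = 4.68, shape2 = 3.12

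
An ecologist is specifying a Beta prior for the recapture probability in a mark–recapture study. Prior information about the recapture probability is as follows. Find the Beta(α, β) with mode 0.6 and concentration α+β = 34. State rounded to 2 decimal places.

α = 20.20, β = 13.80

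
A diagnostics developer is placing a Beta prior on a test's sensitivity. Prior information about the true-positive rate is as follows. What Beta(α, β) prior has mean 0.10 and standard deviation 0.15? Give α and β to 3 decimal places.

Variance = 0.15² = 0.0225. The moment-matching identity α+β = μ(1−μ)/Var − 1 gives
α+β = 0.0900/0.0225 − 1 = 3.0000, so α = μ·3.0000 = 0.300 and β = (1−μ)·3.0000 = 2.700.

α = 0.300, β = 2.700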